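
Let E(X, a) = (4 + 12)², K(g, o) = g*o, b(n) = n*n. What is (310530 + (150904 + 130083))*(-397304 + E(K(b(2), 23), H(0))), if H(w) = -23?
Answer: -234860641816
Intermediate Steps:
b(n) = n²
E(X, a) = 256 (E(X, a) = 16² = 256)
(310530 + (150904 + 130083))*(-397304 + E(K(b(2), 23), H(0))) = (310530 + (150904 + 130083))*(-397304 + 256) = (310530 + 280987)*(-397048) = 591517*(-397048) = -234860641816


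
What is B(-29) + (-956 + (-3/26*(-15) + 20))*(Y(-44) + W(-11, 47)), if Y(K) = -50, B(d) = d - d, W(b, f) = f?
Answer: 72873/26 ≈ 2802.8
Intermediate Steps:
B(d) = 0
B(-29) + (-956 + (-3/26*(-15) + 20))*(Y(-44) + W(-11, 47)) = 0 + (-956 + (-3/26*(-15) + 20))*(-50 + 47) = 0 + (-956 + (-3*1/26*(-15) + 20))*(-3) = 0 + (-956 + (-3/26*(-15) + 20))*(-3) = 0 + (-956 + (45/26 + 20))*(-3) = 0 + (-956 + 565/26)*(-3) = 0 - 24291/26*(-3) = 0 + 72873/26 = 72873/26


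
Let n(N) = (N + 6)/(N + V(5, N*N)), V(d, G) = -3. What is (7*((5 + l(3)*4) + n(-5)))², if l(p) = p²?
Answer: 5239521/64 ≈ 81868.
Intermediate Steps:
n(N) = (6 + N)/(-3 + N) (n(N) = (N + 6)/(N - 3) = (6 + N)/(-3 + N))
(7*((5 + l(3)*4) + n(-5)))² = (7*((5 + 3²*4) + (6 - 5)/(-3 - 5)))² = (7*((5 + 9*4) + 1/(-8)))² = (7*((5 + 36) - ⅛*1))² = (7*(41 - ⅛))² = (7*(327/8))² = (2289/8)² = 5239521/64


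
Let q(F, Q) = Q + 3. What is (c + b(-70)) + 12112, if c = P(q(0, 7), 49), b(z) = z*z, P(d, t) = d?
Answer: 17022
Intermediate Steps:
q(F, Q) = 3 + Q
b(z) = z²
c = 10 (c = 3 + 7 = 10)
(c + b(-70)) + 12112 = (10 + (-70)²) + 12112 = (10 + 4900) + 12112 = 4910 + 12112 = 17022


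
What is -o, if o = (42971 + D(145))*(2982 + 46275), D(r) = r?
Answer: -2123764812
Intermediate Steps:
o = 2123764812 (o = (42971 + 145)*(2982 + 46275) = 43116*49257 = 2123764812)
-o = -1*2123764812 = -2123764812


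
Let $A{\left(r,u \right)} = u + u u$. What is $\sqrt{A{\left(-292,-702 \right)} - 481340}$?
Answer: $\sqrt{10762} \approx 103.74$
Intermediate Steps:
$A{\left(r,u \right)} = u + u^{2}$
$\sqrt{A{\left(-292,-702 \right)} - 481340} = \sqrt{- 702 \left(1 - 702\right) - 481340} = \sqrt{\left(-702\right) \left(-701\right) - 481340} = \sqrt{492102 - 481340} = \sqrt{10762}$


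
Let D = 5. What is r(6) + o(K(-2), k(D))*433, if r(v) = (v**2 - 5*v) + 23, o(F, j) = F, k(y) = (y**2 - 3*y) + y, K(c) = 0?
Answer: 29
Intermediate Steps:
k(y) = y**2 - 2*y
r(v) = 23 + v**2 - 5*v
r(6) + o(K(-2), k(D))*433 = (23 + 6**2 - 5*6) + 0*433 = (23 + 36 - 30) + 0 = 29 + 0 = 29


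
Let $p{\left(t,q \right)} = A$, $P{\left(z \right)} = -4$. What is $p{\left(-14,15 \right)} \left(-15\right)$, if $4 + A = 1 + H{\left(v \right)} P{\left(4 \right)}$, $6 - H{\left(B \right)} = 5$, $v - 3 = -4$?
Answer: $105$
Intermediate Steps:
$v = -1$ ($v = 3 - 4 = -1$)
$H{\left(B \right)} = 1$ ($H{\left(B \right)} = 6 - 5 = 1$)
$A = -7$ ($A = -4 + \left(1 + 1 \left(-4\right)\right) = -4 + \left(1 - 4\right) = -4 - 3 = -7$)
$p{\left(t,q \right)} = -7$
$p{\left(-14,15 \right)} \left(-15\right) = \left(-7\right) \left(-15\right) = 105$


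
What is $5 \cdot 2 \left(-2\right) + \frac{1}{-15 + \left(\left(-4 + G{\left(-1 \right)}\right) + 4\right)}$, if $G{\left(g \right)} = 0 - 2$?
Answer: $- \frac{341}{17} \approx -20.059$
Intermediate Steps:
$G{\left(g \right)} = -2$
$5 \cdot 2 \left(-2\right) + \frac{1}{-15 + \left(\left(-4 + G{\left(-1 \right)}\right) + 4\right)} = 5 \cdot 2 \left(-2\right) + \frac{1}{-15 + \left(\left(-4 - 2\right) + 4\right)} = 10 \left(-2\right) + \frac{1}{-15 + \left(-6 + 4\right)} = -20 + \frac{1}{-15 - 2} = -20 + \frac{1}{-17} = -20 - \frac{1}{17} = - \frac{341}{17}$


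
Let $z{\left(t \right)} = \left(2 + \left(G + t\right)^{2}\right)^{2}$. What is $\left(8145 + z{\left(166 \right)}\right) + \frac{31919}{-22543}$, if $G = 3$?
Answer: $\frac{18391776716983}{22543} \approx 8.1585 \cdot 10^{8}$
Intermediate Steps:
$z{\left(t \right)} = \left(2 + \left(3 + t\right)^{2}\right)^{2}$
$\left(8145 + z{\left(166 \right)}\right) + \frac{31919}{-22543} = \left(8145 + \left(2 + \left(3 + 166\right)^{2}\right)^{2}\right) + \frac{31919}{-22543} = \left(8145 + \left(2 + 169^{2}\right)^{2}\right) + 31919 \left(- \frac{1}{22543}\right) = \left(8145 + \left(2 + 28561\right)^{2}\right) - \frac{31919}{22543} = \left(8145 + 28563^{2}\right) - \frac{31919}{22543} = \left(8145 + 815844969\right) - \frac{31919}{22543} = 815853114 - \frac{31919}{22543} = \frac{18391776716983}{22543}$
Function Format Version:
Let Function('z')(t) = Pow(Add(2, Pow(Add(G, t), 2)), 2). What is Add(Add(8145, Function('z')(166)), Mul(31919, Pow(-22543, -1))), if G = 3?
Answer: Rational(18391776716983, 22543) ≈ 8.1585e+8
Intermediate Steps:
Function('z')(t) = Pow(Add(2, Pow(Add(3, t), 2)), 2)
Add(Add(8145, Function('z')(166)), Mul(31919, Pow(-22543, -1))) = Add(Add(8145, Pow(Add(2, Pow(Add(3, 166), 2)), 2)), Mul(31919, Pow(-22543, -1))) = Add(Add(8145, Pow(Add(2, Pow(169, 2)), 2)), Mul(31919, Rational(-1, 22543))) = Add(Add(8145, Pow(Add(2, 28561), 2)), Rational(-31919, 22543)) = Add(Add(8145, Pow(28563, 2)), Rational(-31919, 22543)) = Add(Add(8145, 815844969), Rational(-31919, 22543)) = Add(815853114, Rational(-31919, 22543)) = Rational(18391776716983, 22543)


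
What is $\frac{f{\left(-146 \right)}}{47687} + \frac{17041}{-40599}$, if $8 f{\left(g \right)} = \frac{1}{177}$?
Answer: $- \frac{383563313291}{913813010136} \approx -0.41974$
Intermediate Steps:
$f{\left(g \right)} = \frac{1}{1416}$ ($f{\left(g \right)} = \frac{1}{8 \cdot 177} = \frac{1}{8} \cdot \frac{1}{177} = \frac{1}{1416}$)
$\frac{f{\left(-146 \right)}}{47687} + \frac{17041}{-40599} = \frac{1}{1416 \cdot 47687} + \frac{17041}{-40599} = \frac{1}{1416} \cdot \frac{1}{47687} + 17041 \left(- \frac{1}{40599}\right) = \frac{1}{67524792} - \frac{17041}{40599} = - \frac{383563313291}{913813010136}$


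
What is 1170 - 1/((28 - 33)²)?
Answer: 29249/25 ≈ 1170.0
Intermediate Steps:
1170 - 1/((28 - 33)²) = 1170 - 1/((-5)²) = 1170 - 1/25 = 29249/25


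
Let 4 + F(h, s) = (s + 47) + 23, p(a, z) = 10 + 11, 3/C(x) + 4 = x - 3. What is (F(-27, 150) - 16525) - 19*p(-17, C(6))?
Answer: -16708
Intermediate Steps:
C(x) = 3/(-7 + x) (C(x) = 3/(-4 + (x - 3)) = 3/(-4 + (-3 + x)) = 3/(-7 + x))
p(a, z) = 21
F(h, s) = 66 + s (F(h, s) = -4 + ((s + 47) + 23) = -4 + ((47 + s) + 23) = -4 + (70 + s) = 66 + s)
(F(-27, 150) - 16525) - 19*p(-17, C(6)) = ((66 + 150) - 16525) - 19*21 = (216 - 16525) - 399 = -16309 - 399 = -16708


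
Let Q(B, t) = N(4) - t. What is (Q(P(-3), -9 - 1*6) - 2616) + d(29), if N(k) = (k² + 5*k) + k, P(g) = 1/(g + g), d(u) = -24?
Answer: -2585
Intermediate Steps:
P(g) = 1/(2*g)
N(k) = k² + 6*k
Q(B, t) = 40 - t (Q(B, t) = 4*(6 + 4) - t = 4*10 - t = 40 - t)
(Q(P(-3), -9 - 1*6) - 2616) + d(29) = ((40 - (-9 - 1*6)) - 2616) - 24 = ((40 - (-9 - 6)) - 2616) - 24 = ((40 - 1*(-15)) - 2616) - 24 = ((40 + 15) - 2616) - 24 = (55 - 2616) - 24 = -2561 - 24 = -2585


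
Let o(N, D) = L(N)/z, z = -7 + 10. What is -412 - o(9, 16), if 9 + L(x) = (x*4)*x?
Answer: -517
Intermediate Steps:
z = 3
L(x) = -9 + 4*x**2 (L(x) = -9 + (x*4)*x = -9 + (4*x)*x = -9 + 4*x**2)
o(N, D) = -3 + 4*N**2/3 (o(N, D) = (-9 + 4*N**2)/3 = (-9 + 4*N**2)*(1/3) = -3 + 4*N**2/3)
-412 - o(9, 16) = -412 - (-3 + (4/3)*9**2) = -412 - (-3 + (4/3)*81) = -412 - (-3 + 108) = -412 - 1*105 = -412 - 105 = -517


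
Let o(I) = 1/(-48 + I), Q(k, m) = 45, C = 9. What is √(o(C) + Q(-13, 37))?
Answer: √68406/39 ≈ 6.7063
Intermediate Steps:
√(o(C) + Q(-13, 37)) = √(1/(-48 + 9) + 45) = √(1/(-39) + 45) = √(-1/39 + 45) = √(1754/39) = √68406/39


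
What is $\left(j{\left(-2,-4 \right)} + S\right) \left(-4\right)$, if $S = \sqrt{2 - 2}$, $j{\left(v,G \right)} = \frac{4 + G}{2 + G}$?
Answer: $0$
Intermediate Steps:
$j{\left(v,G \right)} = \frac{4 + G}{2 + G}$
$S = 0$ ($S = \sqrt{0} = 0$)
$\left(j{\left(-2,-4 \right)} + S\right) \left(-4\right) = \left(\frac{4 - 4}{2 - 4} + 0\right) \left(-4\right) = \left(\frac{1}{-2} \cdot 0 + 0\right) \left(-4\right) = \left(\left(- \frac{1}{2}\right) 0 + 0\right) \left(-4\right) = \left(0 + 0\right) \left(-4\right) = 0 \left(-4\right) = 0$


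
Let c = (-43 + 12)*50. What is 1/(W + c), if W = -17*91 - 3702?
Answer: -1/6799 ≈ -0.00014708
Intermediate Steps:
W = -5249 (W = -1547 - 3702 = -5249)
c = -1550 (c = -31*50 = -1550)
1/(W + c) = 1/(-5249 - 1550) = 1/(-6799) = -1/6799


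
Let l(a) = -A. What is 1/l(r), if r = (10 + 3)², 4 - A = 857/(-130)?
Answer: -130/1377 ≈ -0.094408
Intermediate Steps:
A = 1377/130 (A = 4 - 857/(-130) = 4 - 857*(-1)/130 = 4 - 1*(-857/130) = 4 + 857/130 = 1377/130 ≈ 10.592)
r = 169 (r = 13² = 169)
l(a) = -1377/130 (l(a) = -1*1377/130 = -1377/130)
1/l(r) = 1/(-1377/130) = -130/1377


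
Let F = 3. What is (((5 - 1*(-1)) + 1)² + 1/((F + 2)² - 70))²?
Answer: 4857616/2025 ≈ 2398.8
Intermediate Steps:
(((5 - 1*(-1)) + 1)² + 1/((F + 2)² - 70))² = (((5 - 1*(-1)) + 1)² + 1/((3 + 2)² - 70))² = (((5 + 1) + 1)² + 1/(5² - 70))² = ((6 + 1)² + 1/(25 - 70))² = (7² + 1/(-45))² = (49 - 1/45)² = (2204/45)² = 4857616/2025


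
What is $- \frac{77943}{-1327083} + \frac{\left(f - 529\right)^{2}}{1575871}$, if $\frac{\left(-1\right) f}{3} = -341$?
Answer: $\frac{148894713447}{697103871431} \approx 0.21359$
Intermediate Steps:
$f = 1023$ ($f = \left(-3\right) \left(-341\right) = 1023$)
$- \frac{77943}{-1327083} + \frac{\left(f - 529\right)^{2}}{1575871} = - \frac{77943}{-1327083} + \frac{\left(1023 - 529\right)^{2}}{1575871} = \left(-77943\right) \left(- \frac{1}{1327083}\right) + 494^{2} \cdot \frac{1}{1575871} = \frac{25981}{442361} + 244036 \cdot \frac{1}{1575871} = \frac{25981}{442361} + \frac{244036}{1575871} = \frac{148894713447}{697103871431}$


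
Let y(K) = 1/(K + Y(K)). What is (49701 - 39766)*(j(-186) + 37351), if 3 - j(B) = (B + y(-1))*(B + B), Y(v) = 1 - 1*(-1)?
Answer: -312614710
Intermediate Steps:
Y(v) = 2 (Y(v) = 1 + 1 = 2)
y(K) = 1/(2 + K) (y(K) = 1/(K + 2) = 1/(2 + K))
j(B) = 3 - 2*B*(1 + B) (j(B) = 3 - (B + 1/(2 - 1))*(B + B) = 3 - (B + 1/1)*2*B = 3 - (B + 1)*2*B = 3 - (1 + B)*2*B = 3 - 2*B*(1 + B))
(49701 - 39766)*(j(-186) + 37351) = (49701 - 39766)*((3 - 2*(-186) - 2*(-186)²) + 37351) = 9935*((3 + 372 - 2*34596) + 37351) = 9935*((3 + 372 - 69192) + 37351) = 9935*(-68817 + 37351) = 9935*(-31466) = -312614710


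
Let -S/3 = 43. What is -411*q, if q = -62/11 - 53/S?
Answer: 1015855/473 ≈ 2147.7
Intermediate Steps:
S = -129 (S = -3*43 = -129)
q = -7415/1419 (q = -62/11 - 53/(-129) = -62*1/11 - 53*(-1/129) = -62/11 + 53/129 = -7415/1419 ≈ -5.2255)
-411*q = -411*(-7415/1419) = 1015855/473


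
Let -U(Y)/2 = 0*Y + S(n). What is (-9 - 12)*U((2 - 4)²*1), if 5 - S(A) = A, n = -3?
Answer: 336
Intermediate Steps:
S(A) = 5 - A
U(Y) = -16 (U(Y) = -2*(0*Y + (5 - 1*(-3))) = -2*(0 + (5 + 3)) = -2*(0 + 8) = -2*8 = -16)
(-9 - 12)*U((2 - 4)²*1) = (-9 - 12)*(-16) = -21*(-16) = 336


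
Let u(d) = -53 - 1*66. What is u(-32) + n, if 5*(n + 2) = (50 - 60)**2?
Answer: -101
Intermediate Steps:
u(d) = -119 (u(d) = -53 - 66 = -119)
n = 18 (n = -2 + (50 - 60)**2/5 = -2 + (1/5)*(-10)**2 = -2 + (1/5)*100 = -2 + 20 = 18)
u(-32) + n = -119 + 18 = -101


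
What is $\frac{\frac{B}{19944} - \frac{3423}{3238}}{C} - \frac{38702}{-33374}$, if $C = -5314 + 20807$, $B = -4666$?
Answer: $\frac{130808244775997}{112808332937124} \approx 1.1596$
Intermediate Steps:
$C = 15493$
$\frac{\frac{B}{19944} - \frac{3423}{3238}}{C} - \frac{38702}{-33374} = \frac{- \frac{4666}{19944} - \frac{3423}{3238}}{15493} - \frac{38702}{-33374} = \left(\left(-4666\right) \frac{1}{19944} - \frac{3423}{3238}\right) \frac{1}{15493} - - \frac{523}{451} = \left(- \frac{2333}{9972} - \frac{3423}{3238}\right) \frac{1}{15493} + \frac{523}{451} = \left(- \frac{20844205}{16144668}\right) \frac{1}{15493} + \frac{523}{451} = - \frac{20844205}{250129341324} + \frac{523}{451} = \frac{130808244775997}{112808332937124}$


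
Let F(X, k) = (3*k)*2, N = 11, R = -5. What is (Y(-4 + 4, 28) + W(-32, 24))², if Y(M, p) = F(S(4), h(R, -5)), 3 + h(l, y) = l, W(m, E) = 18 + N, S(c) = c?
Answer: 361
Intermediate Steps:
W(m, E) = 29 (W(m, E) = 18 + 11 = 29)
h(l, y) = -3 + l
F(X, k) = 6*k
Y(M, p) = -48 (Y(M, p) = 6*(-3 - 5) = 6*(-8) = -48)
(Y(-4 + 4, 28) + W(-32, 24))² = (-48 + 29)² = (-19)² = 361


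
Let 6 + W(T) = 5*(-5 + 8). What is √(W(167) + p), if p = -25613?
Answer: 2*I*√6401 ≈ 160.01*I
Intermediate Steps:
W(T) = 9 (W(T) = -6 + 5*(-5 + 8) = -6 + 5*3 = -6 + 15 = 9)
√(W(167) + p) = √(9 - 25613) = √(-25604) = 2*I*√6401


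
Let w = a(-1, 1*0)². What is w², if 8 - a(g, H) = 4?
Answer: 256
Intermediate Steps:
a(g, H) = 4 (a(g, H) = 8 - 1*4 = 8 - 4 = 4)
w = 16 (w = 4² = 16)
w² = 16² = 256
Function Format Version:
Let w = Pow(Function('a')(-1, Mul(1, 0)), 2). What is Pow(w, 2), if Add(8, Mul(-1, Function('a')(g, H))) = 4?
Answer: 256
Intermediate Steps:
Function('a')(g, H) = 4 (Function('a')(g, H) = Add(8, Mul(-1, 4)) = Add(8, -4) = 4)
w = 16 (w = Pow(4, 2) = 16)
Pow(w, 2) = Pow(16, 2) = 256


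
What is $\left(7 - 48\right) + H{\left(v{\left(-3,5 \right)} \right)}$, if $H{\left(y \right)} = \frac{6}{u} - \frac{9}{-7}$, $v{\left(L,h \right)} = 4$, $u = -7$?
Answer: $- \frac{284}{7} \approx -40.571$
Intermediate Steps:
$H{\left(y \right)} = \frac{3}{7}$ ($H{\left(y \right)} = \frac{6}{-7} - \frac{9}{-7} = 6 \left(- \frac{1}{7}\right) - - \frac{9}{7} = - \frac{6}{7} + \frac{9}{7} = \frac{3}{7}$)
$\left(7 - 48\right) + H{\left(v{\left(-3,5 \right)} \right)} = \left(7 - 48\right) + \frac{3}{7} = -41 + \frac{3}{7} = - \frac{284}{7}$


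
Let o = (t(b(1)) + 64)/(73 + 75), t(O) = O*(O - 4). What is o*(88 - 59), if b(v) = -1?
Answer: 2001/148 ≈ 13.520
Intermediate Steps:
t(O) = O*(-4 + O)
o = 69/148 (o = (-(-4 - 1) + 64)/(73 + 75) = (-1*(-5) + 64)/148 = (5 + 64)*(1/148) = 69*(1/148) = 69/148 ≈ 0.46622)
o*(88 - 59) = 69*(88 - 59)/148 = (69/148)*29 = 2001/148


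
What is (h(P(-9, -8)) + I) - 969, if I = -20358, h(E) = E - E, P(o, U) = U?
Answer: -21327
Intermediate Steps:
h(E) = 0
(h(P(-9, -8)) + I) - 969 = (0 - 20358) - 969 = -20358 - 969 = -21327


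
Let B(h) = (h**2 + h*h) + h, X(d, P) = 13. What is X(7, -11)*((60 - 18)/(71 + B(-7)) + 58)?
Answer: 20449/27 ≈ 757.37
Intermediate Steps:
B(h) = h + 2*h**2 (B(h) = (h**2 + h**2) + h = 2*h**2 + h = h + 2*h**2)
X(7, -11)*((60 - 18)/(71 + B(-7)) + 58) = 13*((60 - 18)/(71 - 7*(1 + 2*(-7))) + 58) = 13*(42/(71 - 7*(1 - 14)) + 58) = 13*(42/(71 - 7*(-13)) + 58) = 13*(42/(71 + 91) + 58) = 13*(42/162 + 58) = 13*(42*(1/162) + 58) = 13*(7/27 + 58) = 13*(1573/27) = 20449/27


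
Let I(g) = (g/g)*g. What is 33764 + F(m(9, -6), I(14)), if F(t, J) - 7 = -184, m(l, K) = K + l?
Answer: 33587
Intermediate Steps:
I(g) = g (I(g) = 1*g = g)
F(t, J) = -177 (F(t, J) = 7 - 184 = -177)
33764 + F(m(9, -6), I(14)) = 33764 - 177 = 33587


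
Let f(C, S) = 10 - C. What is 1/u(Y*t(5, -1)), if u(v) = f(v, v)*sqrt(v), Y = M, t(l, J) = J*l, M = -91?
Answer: -sqrt(455)/202475 ≈ -0.00010535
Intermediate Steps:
Y = -91
u(v) = sqrt(v)*(10 - v) (u(v) = (10 - v)*sqrt(v) = sqrt(v)*(10 - v))
1/u(Y*t(5, -1)) = 1/(sqrt(-(-91)*5)*(10 - (-91)*(-1*5))) = 1/(sqrt(-91*(-5))*(10 - (-91)*(-5))) = 1/(sqrt(455)*(10 - 1*455)) = 1/(sqrt(455)*(10 - 455)) = 1/(sqrt(455)*(-445)) = 1/(-445*sqrt(455)) = -sqrt(455)/202475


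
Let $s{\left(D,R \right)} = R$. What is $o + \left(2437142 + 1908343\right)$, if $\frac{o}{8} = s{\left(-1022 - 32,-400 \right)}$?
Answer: $4342285$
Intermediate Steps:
$o = -3200$ ($o = 8 \left(-400\right) = -3200$)
$o + \left(2437142 + 1908343\right) = -3200 + \left(2437142 + 1908343\right) = -3200 + 4345485 = 4342285$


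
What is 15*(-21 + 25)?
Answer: 60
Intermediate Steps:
15*(-21 + 25) = 15*4 = 60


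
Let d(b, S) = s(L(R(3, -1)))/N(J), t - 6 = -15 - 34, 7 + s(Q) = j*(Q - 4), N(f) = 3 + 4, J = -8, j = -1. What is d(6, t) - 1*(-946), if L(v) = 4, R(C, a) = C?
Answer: 945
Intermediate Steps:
N(f) = 7
s(Q) = -3 - Q (s(Q) = -7 - (Q - 4) = -7 - (-4 + Q) = -7 + (4 - Q) = -3 - Q)
t = -43 (t = 6 + (-15 - 34) = 6 - 49 = -43)
d(b, S) = -1 (d(b, S) = (-3 - 1*4)/7 = (-3 - 4)*(1/7) = -7*1/7 = -1)
d(6, t) - 1*(-946) = -1 - 1*(-946) = -1 + 946 = 945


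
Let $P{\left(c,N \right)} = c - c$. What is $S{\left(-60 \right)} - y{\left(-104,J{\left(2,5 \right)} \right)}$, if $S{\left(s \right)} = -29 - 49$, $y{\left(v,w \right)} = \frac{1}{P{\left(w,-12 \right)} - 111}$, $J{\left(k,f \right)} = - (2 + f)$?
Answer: $- \frac{8657}{111} \approx -77.991$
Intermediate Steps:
$P{\left(c,N \right)} = 0$
$J{\left(k,f \right)} = -2 - f$
$y{\left(v,w \right)} = - \frac{1}{111}$ ($y{\left(v,w \right)} = \frac{1}{0 - 111} = \frac{1}{-111} = - \frac{1}{111}$)
$S{\left(s \right)} = -78$ ($S{\left(s \right)} = -29 - 49 = -78$)
$S{\left(-60 \right)} - y{\left(-104,J{\left(2,5 \right)} \right)} = -78 - - \frac{1}{111} = -78 + \frac{1}{111} = - \frac{8657}{111}$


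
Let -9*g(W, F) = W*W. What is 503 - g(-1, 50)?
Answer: 4528/9 ≈ 503.11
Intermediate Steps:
g(W, F) = -W²/9 (g(W, F) = -W*W/9 = -W²/9)
503 - g(-1, 50) = 503 - (-1)*(-1)²/9 = 503 - (-1)/9 = 503 - 1*(-⅑) = 503 + ⅑ = 4528/9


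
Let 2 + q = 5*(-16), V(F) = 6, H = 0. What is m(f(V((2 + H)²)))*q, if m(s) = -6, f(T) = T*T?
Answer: 492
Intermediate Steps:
f(T) = T²
q = -82 (q = -2 + 5*(-16) = -2 - 80 = -82)
m(f(V((2 + H)²)))*q = -6*(-82) = 492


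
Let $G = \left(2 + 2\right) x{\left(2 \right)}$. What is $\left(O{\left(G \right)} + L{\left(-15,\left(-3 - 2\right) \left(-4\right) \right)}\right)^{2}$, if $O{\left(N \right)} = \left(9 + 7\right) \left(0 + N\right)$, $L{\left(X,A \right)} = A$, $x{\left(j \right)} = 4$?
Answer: $76176$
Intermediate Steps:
$G = 16$ ($G = \left(2 + 2\right) 4 = 4 \cdot 4 = 16$)
$O{\left(N \right)} = 16 N$
$\left(O{\left(G \right)} + L{\left(-15,\left(-3 - 2\right) \left(-4\right) \right)}\right)^{2} = \left(16 \cdot 16 + \left(-3 - 2\right) \left(-4\right)\right)^{2} = \left(256 - -20\right)^{2} = \left(256 + 20\right)^{2} = 276^{2} = 76176$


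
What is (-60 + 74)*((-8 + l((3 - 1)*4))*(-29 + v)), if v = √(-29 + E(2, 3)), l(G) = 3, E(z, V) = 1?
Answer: 2030 - 140*I*√7 ≈ 2030.0 - 370.41*I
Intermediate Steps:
v = 2*I*√7 (v = √(-29 + 1) = √(-28) = 2*I*√7 ≈ 5.2915*I)
(-60 + 74)*((-8 + l((3 - 1)*4))*(-29 + v)) = (-60 + 74)*((-8 + 3)*(-29 + 2*I*√7)) = 14*(-5*(-29 + 2*I*√7)) = 14*(145 - 10*I*√7) = 2030 - 140*I*√7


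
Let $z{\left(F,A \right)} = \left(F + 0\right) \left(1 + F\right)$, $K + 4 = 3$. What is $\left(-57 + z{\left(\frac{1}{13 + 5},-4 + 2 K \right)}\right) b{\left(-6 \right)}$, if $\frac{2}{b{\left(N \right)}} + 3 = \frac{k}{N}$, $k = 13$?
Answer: $\frac{18449}{837} \approx 22.042$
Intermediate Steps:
$K = -1$ ($K = -4 + 3 = -1$)
$z{\left(F,A \right)} = F \left(1 + F\right)$
$b{\left(N \right)} = \frac{2}{-3 + \frac{13}{N}}$
$\left(-57 + z{\left(\frac{1}{13 + 5},-4 + 2 K \right)}\right) b{\left(-6 \right)} = \left(-57 + \frac{1 + \frac{1}{13 + 5}}{13 + 5}\right) \left(\left(-2\right) \left(-6\right) \frac{1}{-13 + 3 \left(-6\right)}\right) = \left(-57 + \frac{1 + \frac{1}{18}}{18}\right) \left(\left(-2\right) \left(-6\right) \frac{1}{-13 - 18}\right) = \left(-57 + \frac{1 + \frac{1}{18}}{18}\right) \left(\left(-2\right) \left(-6\right) \frac{1}{-31}\right) = \left(-57 + \frac{1}{18} \cdot \frac{19}{18}\right) \left(\left(-2\right) \left(-6\right) \left(- \frac{1}{31}\right)\right) = \left(-57 + \frac{19}{324}\right) \left(- \frac{12}{31}\right) = \left(- \frac{18449}{324}\right) \left(- \frac{12}{31}\right) = \frac{18449}{837}$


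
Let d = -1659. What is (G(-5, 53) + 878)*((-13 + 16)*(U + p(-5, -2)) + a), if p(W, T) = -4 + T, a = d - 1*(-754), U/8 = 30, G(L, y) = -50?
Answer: -168084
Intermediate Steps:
U = 240 (U = 8*30 = 240)
a = -905 (a = -1659 - 1*(-754) = -1659 + 754 = -905)
(G(-5, 53) + 878)*((-13 + 16)*(U + p(-5, -2)) + a) = (-50 + 878)*((-13 + 16)*(240 + (-4 - 2)) - 905) = 828*(3*(240 - 6) - 905) = 828*(3*234 - 905) = 828*(702 - 905) = 828*(-203) = -168084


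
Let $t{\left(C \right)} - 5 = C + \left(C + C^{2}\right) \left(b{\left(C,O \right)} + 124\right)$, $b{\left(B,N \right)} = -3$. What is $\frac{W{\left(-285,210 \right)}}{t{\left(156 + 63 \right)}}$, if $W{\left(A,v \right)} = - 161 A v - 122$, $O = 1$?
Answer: $\frac{2408932}{1457501} \approx 1.6528$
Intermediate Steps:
$W{\left(A,v \right)} = -122 - 161 A v$ ($W{\left(A,v \right)} = - 161 A v - 122 = -122 - 161 A v$)
$t{\left(C \right)} = 5 + 121 C^{2} + 122 C$ ($t{\left(C \right)} = 5 + \left(C + \left(C + C^{2}\right) \left(-3 + 124\right)\right) = 5 + \left(C + \left(C + C^{2}\right) 121\right) = 5 + \left(C + \left(121 C + 121 C^{2}\right)\right) = 5 + \left(121 C^{2} + 122 C\right) = 5 + 121 C^{2} + 122 C$)
$\frac{W{\left(-285,210 \right)}}{t{\left(156 + 63 \right)}} = \frac{-122 - \left(-45885\right) 210}{5 + 121 \left(156 + 63\right)^{2} + 122 \left(156 + 63\right)} = \frac{-122 + 9635850}{5 + 121 \cdot 219^{2} + 122 \cdot 219} = \frac{9635728}{5 + 121 \cdot 47961 + 26718} = \frac{9635728}{5 + 5803281 + 26718} = \frac{9635728}{5830004} = 9635728 \cdot \frac{1}{5830004} = \frac{2408932}{1457501}$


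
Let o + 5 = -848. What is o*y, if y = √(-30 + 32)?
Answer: -853*√2 ≈ -1206.3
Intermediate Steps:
o = -853 (o = -5 - 848 = -853)
y = √2 ≈ 1.4142
o*y = -853*√2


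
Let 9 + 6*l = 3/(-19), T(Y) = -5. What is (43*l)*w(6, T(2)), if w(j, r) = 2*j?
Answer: -14964/19 ≈ -787.58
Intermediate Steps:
l = -29/19 (l = -3/2 + (3/(-19))/6 = -3/2 + (3*(-1/19))/6 = -3/2 + (1/6)*(-3/19) = -3/2 - 1/38 = -29/19 ≈ -1.5263)
(43*l)*w(6, T(2)) = (43*(-29/19))*(2*6) = -1247/19*12 = -14964/19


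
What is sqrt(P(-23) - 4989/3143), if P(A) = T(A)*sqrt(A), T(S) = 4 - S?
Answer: sqrt(-15680427 + 266718123*I*sqrt(23))/3143 ≈ 7.9972 + 8.0958*I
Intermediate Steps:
P(A) = sqrt(A)*(4 - A) (P(A) = (4 - A)*sqrt(A) = sqrt(A)*(4 - A))
sqrt(P(-23) - 4989/3143) = sqrt(sqrt(-23)*(4 - 1*(-23)) - 4989/3143) = sqrt((I*sqrt(23))*(4 + 23) - 4989*1/3143) = sqrt((I*sqrt(23))*27 - 4989/3143) = sqrt(27*I*sqrt(23) - 4989/3143) = sqrt(-4989/3143 + 27*I*sqrt(23))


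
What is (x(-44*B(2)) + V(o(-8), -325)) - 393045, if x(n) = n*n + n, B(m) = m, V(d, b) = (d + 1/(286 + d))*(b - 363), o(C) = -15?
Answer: -101644387/271 ≈ -3.7507e+5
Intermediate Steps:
V(d, b) = (-363 + b)*(d + 1/(286 + d)) (V(d, b) = (d + 1/(286 + d))*(-363 + b) = (-363 + b)*(d + 1/(286 + d)))
x(n) = n + n² (x(n) = n² + n = n + n²)
(x(-44*B(2)) + V(o(-8), -325)) - 393045 = ((-44*2)*(1 - 44*2) + (-363 - 325 - 103818*(-15) - 363*(-15)² - 325*(-15)² + 286*(-325)*(-15))/(286 - 15)) - 393045 = (-88*(1 - 88) + (-363 - 325 + 1557270 - 363*225 - 325*225 + 1394250)/271) - 393045 = (-88*(-87) + (-363 - 325 + 1557270 - 81675 - 73125 + 1394250)/271) - 393045 = (7656 + (1/271)*2796032) - 393045 = (7656 + 2796032/271) - 393045 = 4870808/271 - 393045 = -101644387/271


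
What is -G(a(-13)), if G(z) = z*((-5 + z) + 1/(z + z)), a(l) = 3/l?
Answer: -577/338 ≈ -1.7071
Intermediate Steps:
G(z) = z*(-5 + z + 1/(2*z)) (G(z) = z*((-5 + z) + 1/(2*z)) = z*(-5 + z + 1/(2*z)))
-G(a(-13)) = -(½ + (3/(-13))² - 15/(-13)) = -(½ + (3*(-1/13))² - 15*(-1)/13) = -(½ + (-3/13)² - 5*(-3/13)) = -(½ + 9/169 + 15/13) = -1*577/338 = -577/338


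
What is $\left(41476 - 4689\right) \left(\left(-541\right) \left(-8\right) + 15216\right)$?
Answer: $718965128$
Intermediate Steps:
$\left(41476 - 4689\right) \left(\left(-541\right) \left(-8\right) + 15216\right) = 36787 \left(4328 + 15216\right) = 36787 \cdot 19544 = 718965128$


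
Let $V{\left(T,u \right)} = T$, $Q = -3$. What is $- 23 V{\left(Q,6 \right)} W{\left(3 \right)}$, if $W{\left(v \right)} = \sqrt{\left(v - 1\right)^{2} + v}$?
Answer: $69 \sqrt{7} \approx 182.56$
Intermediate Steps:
$W{\left(v \right)} = \sqrt{v + \left(-1 + v\right)^{2}}$ ($W{\left(v \right)} = \sqrt{\left(-1 + v\right)^{2} + v} = \sqrt{v + \left(-1 + v\right)^{2}}$)
$- 23 V{\left(Q,6 \right)} W{\left(3 \right)} = \left(-23\right) \left(-3\right) \sqrt{3 + \left(-1 + 3\right)^{2}} = 69 \sqrt{3 + 2^{2}} = 69 \sqrt{3 + 4} = 69 \sqrt{7}$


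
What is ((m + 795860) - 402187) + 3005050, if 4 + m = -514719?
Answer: 2884000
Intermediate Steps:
m = -514723 (m = -4 - 514719 = -514723)
((m + 795860) - 402187) + 3005050 = ((-514723 + 795860) - 402187) + 3005050 = (281137 - 402187) + 3005050 = -121050 + 3005050 = 2884000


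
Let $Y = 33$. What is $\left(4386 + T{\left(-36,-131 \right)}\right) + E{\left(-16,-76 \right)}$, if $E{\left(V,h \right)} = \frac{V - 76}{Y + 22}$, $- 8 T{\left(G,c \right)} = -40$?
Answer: $\frac{241413}{55} \approx 4389.3$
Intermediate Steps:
$T{\left(G,c \right)} = 5$ ($T{\left(G,c \right)} = \left(- \frac{1}{8}\right) \left(-40\right) = 5$)
$E{\left(V,h \right)} = - \frac{76}{55} + \frac{V}{55}$ ($E{\left(V,h \right)} = \frac{V - 76}{33 + 22} = \frac{-76 + V}{55} = \left(-76 + V\right) \frac{1}{55} = - \frac{76}{55} + \frac{V}{55}$)
$\left(4386 + T{\left(-36,-131 \right)}\right) + E{\left(-16,-76 \right)} = \left(4386 + 5\right) + \left(- \frac{76}{55} + \frac{1}{55} \left(-16\right)\right) = 4391 - \frac{92}{55} = \frac{241413}{55}$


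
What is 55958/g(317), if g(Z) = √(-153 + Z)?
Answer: 27979*√41/41 ≈ 4369.6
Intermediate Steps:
55958/g(317) = 55958/(√(-153 + 317)) = 55958/(√164) = 55958/((2*√41)) = 55958*(√41/82) = 27979*√41/41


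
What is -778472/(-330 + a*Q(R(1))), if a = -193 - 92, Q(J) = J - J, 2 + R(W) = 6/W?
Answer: 389236/165 ≈ 2359.0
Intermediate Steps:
R(W) = -2 + 6/W
Q(J) = 0
a = -285
-778472/(-330 + a*Q(R(1))) = -778472/(-330 - 285*0) = -778472/(-330 + 0) = -778472/(-330) = -778472*(-1/330) = 389236/165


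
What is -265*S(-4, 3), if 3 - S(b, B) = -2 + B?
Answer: -530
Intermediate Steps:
S(b, B) = 5 - B (S(b, B) = 3 - (-2 + B) = 3 + (2 - B) = 5 - B)
-265*S(-4, 3) = -265*(5 - 1*3) = -265*(5 - 3) = -265*2 = -530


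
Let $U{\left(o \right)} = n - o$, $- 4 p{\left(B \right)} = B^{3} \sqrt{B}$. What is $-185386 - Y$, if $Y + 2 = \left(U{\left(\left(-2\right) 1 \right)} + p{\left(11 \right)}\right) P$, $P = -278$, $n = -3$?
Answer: $-185662 - \frac{185009 \sqrt{11}}{2} \approx -4.9246 \cdot 10^{5}$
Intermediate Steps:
$p{\left(B \right)} = - \frac{B^{\frac{7}{2}}}{4}$ ($p{\left(B \right)} = - \frac{B^{3} \sqrt{B}}{4} = - \frac{B^{\frac{7}{2}}}{4}$)
$U{\left(o \right)} = -3 - o$
$Y = 276 + \frac{185009 \sqrt{11}}{2}$ ($Y = -2 + \left(\left(-3 - \left(-2\right) 1\right) - \frac{11^{\frac{7}{2}}}{4}\right) \left(-278\right) = -2 + \left(\left(-3 - -2\right) - \frac{1331 \sqrt{11}}{4}\right) \left(-278\right) = -2 + \left(\left(-3 + 2\right) - \frac{1331 \sqrt{11}}{4}\right) \left(-278\right) = -2 + \left(-1 - \frac{1331 \sqrt{11}}{4}\right) \left(-278\right) = -2 + \left(278 + \frac{185009 \sqrt{11}}{2}\right) = 276 + \frac{185009 \sqrt{11}}{2} \approx 3.0708 \cdot 10^{5}$)
$-185386 - Y = -185386 - \left(276 + \frac{185009 \sqrt{11}}{2}\right) = -185662 - \frac{185009 \sqrt{11}}{2}$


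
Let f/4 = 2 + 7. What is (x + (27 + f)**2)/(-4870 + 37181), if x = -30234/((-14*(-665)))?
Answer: 18460578/150407705 ≈ 0.12274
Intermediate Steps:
f = 36 (f = 4*(2 + 7) = 4*9 = 36)
x = -15117/4655 (x = -30234/9310 = -30234*1/9310 = -15117/4655 ≈ -3.2475)
(x + (27 + f)**2)/(-4870 + 37181) = (-15117/4655 + (27 + 36)**2)/(-4870 + 37181) = (-15117/4655 + 63**2)/32311 = (-15117/4655 + 3969)*(1/32311) = (18460578/4655)*(1/32311) = 18460578/150407705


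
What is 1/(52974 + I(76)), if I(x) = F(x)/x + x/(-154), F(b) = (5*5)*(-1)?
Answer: 5852/309999035 ≈ 1.8877e-5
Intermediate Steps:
F(b) = -25 (F(b) = 25*(-1) = -25)
I(x) = -25/x - x/154 (I(x) = -25/x + x/(-154) = -25/x + x*(-1/154) = -25/x - x/154)
1/(52974 + I(76)) = 1/(52974 + (-25/76 - 1/154*76)) = 1/(52974 + (-25*1/76 - 38/77)) = 1/(52974 + (-25/76 - 38/77)) = 1/(52974 - 4813/5852) = 1/(309999035/5852) = 5852/309999035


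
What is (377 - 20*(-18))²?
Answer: 543169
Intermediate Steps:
(377 - 20*(-18))² = (377 + 360)² = 737² = 543169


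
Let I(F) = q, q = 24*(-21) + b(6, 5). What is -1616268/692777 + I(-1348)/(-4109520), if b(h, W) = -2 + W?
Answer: -2213912863361/948993645680 ≈ -2.3329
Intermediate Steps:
q = -501 (q = 24*(-21) + (-2 + 5) = -504 + 3 = -501)
I(F) = -501
-1616268/692777 + I(-1348)/(-4109520) = -1616268/692777 - 501/(-4109520) = -1616268*1/692777 - 501*(-1/4109520) = -1616268/692777 + 167/1369840 = -2213912863361/948993645680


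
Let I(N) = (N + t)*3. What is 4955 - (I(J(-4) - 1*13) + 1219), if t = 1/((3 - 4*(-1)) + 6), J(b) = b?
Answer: 49228/13 ≈ 3786.8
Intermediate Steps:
t = 1/13 (t = 1/((3 + 4) + 6) = 1/(7 + 6) = 1/13 ≈ 0.076923)
I(N) = 3/13 + 3*N (I(N) = (N + 1/13)*3 = (1/13 + N)*3 = 3/13 + 3*N)
4955 - (I(J(-4) - 1*13) + 1219) = 4955 - ((3/13 + 3*(-4 - 1*13)) + 1219) = 4955 - ((3/13 + 3*(-4 - 13)) + 1219) = 4955 - ((3/13 + 3*(-17)) + 1219) = 4955 - ((3/13 - 51) + 1219) = 4955 - (-660/13 + 1219) = 4955 - 1*15187/13 = 4955 - 15187/13 = 49228/13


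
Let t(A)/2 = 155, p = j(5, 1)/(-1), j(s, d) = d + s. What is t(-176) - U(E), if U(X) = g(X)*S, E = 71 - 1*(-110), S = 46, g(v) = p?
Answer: 586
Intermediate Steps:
p = -6 (p = (1 + 5)/(-1) = 6*(-1) = -6)
g(v) = -6
t(A) = 310 (t(A) = 2*155 = 310)
E = 181 (E = 71 + 110 = 181)
U(X) = -276 (U(X) = -6*46 = -276)
t(-176) - U(E) = 310 - 1*(-276) = 310 + 276 = 586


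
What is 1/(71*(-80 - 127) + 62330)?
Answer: 1/47633 ≈ 2.0994e-5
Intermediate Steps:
1/(71*(-80 - 127) + 62330) = 1/(71*(-207) + 62330) = 1/(-14697 + 62330) = 1/47633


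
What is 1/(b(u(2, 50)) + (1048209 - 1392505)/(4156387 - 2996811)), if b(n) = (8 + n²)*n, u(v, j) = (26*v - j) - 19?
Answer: -144947/731880440 ≈ -0.00019805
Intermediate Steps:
u(v, j) = -19 - j + 26*v (u(v, j) = (-j + 26*v) - 19 = -19 - j + 26*v)
b(n) = n*(8 + n²)
1/(b(u(2, 50)) + (1048209 - 1392505)/(4156387 - 2996811)) = 1/((-19 - 1*50 + 26*2)*(8 + (-19 - 1*50 + 26*2)²) + (1048209 - 1392505)/(4156387 - 2996811)) = 1/((-19 - 50 + 52)*(8 + (-19 - 50 + 52)²) - 344296/1159576) = 1/(-17*(8 + (-17)²) - 344296*1/1159576) = 1/(-17*(8 + 289) - 43037/144947) = 1/(-17*297 - 43037/144947) = 1/(-5049 - 43037/144947) = 1/(-731880440/144947) = -144947/731880440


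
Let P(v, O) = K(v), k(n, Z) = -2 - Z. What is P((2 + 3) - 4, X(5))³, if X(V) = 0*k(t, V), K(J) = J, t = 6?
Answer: 1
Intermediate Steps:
X(V) = 0 (X(V) = 0*(-2 - V) = 0)
P(v, O) = v
P((2 + 3) - 4, X(5))³ = ((2 + 3) - 4)³ = (5 - 4)³ = 1³ = 1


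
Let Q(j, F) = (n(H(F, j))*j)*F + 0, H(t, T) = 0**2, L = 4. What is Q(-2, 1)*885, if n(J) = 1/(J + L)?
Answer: -885/2 ≈ -442.50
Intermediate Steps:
H(t, T) = 0
n(J) = 1/(4 + J) (n(J) = 1/(J + 4) = 1/(4 + J))
Q(j, F) = F*j/4 (Q(j, F) = (j/(4 + 0))*F + 0 = (j/4)*F + 0 = F*j/4 + 0 = F*j/4)
Q(-2, 1)*885 = ((1/4)*1*(-2))*885 = -1/2*885 = -885/2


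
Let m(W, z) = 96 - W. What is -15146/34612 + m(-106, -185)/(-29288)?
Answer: -56323459/126714532 ≈ -0.44449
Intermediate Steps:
-15146/34612 + m(-106, -185)/(-29288) = -15146/34612 + (96 - 1*(-106))/(-29288) = -15146*1/34612 + (96 + 106)*(-1/29288) = -7573/17306 + 202*(-1/29288) = -7573/17306 - 101/14644 = -56323459/126714532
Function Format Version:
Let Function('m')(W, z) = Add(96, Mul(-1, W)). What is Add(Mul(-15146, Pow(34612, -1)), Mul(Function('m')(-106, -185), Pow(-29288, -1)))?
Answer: Rational(-56323459, 126714532) ≈ -0.44449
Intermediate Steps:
Add(Mul(-15146, Pow(34612, -1)), Mul(Function('m')(-106, -185), Pow(-29288, -1))) = Add(Mul(-15146, Pow(34612, -1)), Mul(Add(96, Mul(-1, -106)), Pow(-29288, -1))) = Add(Mul(-15146, Rational(1, 34612)), Mul(Add(96, 106), Rational(-1, 29288))) = Add(Rational(-7573, 17306), Mul(202, Rational(-1, 29288))) = Add(Rational(-7573, 17306), Rational(-101, 14644)) = Rational(-56323459, 126714532)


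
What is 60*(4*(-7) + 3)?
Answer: -1500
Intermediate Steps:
60*(4*(-7) + 3) = 60*(-28 + 3) = 60*(-25) = -1500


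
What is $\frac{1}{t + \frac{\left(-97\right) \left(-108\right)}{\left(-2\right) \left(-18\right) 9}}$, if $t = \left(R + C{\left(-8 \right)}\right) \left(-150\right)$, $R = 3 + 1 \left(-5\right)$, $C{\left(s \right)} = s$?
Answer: $\frac{3}{4597} \approx 0.0006526$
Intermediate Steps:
$R = -2$ ($R = 3 - 5 = -2$)
$t = 1500$ ($t = \left(-2 - 8\right) \left(-150\right) = \left(-10\right) \left(-150\right) = 1500$)
$\frac{1}{t + \frac{\left(-97\right) \left(-108\right)}{\left(-2\right) \left(-18\right) 9}} = \frac{1}{1500 + \frac{\left(-97\right) \left(-108\right)}{\left(-2\right) \left(-18\right) 9}} = \frac{1}{1500 + \frac{10476}{36 \cdot 9}} = \frac{1}{1500 + \frac{10476}{324}} = \frac{1}{1500 + 10476 \cdot \frac{1}{324}} = \frac{1}{1500 + \frac{97}{3}} = \frac{1}{\frac{4597}{3}} = \frac{3}{4597}$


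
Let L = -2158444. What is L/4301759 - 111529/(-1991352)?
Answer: -347131899707/778756035288 ≈ -0.44575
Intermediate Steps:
L/4301759 - 111529/(-1991352) = -2158444/4301759 - 111529/(-1991352) = -2158444*1/4301759 - 111529*(-1/1991352) = -2158444/4301759 + 10139/181032 = -347131899707/778756035288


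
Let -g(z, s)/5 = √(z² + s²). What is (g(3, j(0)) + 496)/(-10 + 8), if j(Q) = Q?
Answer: -481/2 ≈ -240.50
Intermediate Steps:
g(z, s) = -5*√(s² + z²) (g(z, s) = -5*√(z² + s²) = -5*√(s² + z²))
(g(3, j(0)) + 496)/(-10 + 8) = (-5*√(0² + 3²) + 496)/(-10 + 8) = (-5*√(0 + 9) + 496)/(-2) = -(-5*√9 + 496)/2 = -(-5*3 + 496)/2 = -(-15 + 496)/2 = -½*481 = -481/2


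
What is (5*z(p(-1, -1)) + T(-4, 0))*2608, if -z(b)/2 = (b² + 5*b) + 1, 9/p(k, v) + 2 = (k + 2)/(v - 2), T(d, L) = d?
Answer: 3844192/49 ≈ 78453.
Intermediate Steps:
p(k, v) = 9/(-2 + (2 + k)/(-2 + v)) (p(k, v) = 9/(-2 + (k + 2)/(v - 2)) = 9/(-2 + (2 + k)/(-2 + v)))
z(b) = -2 - 10*b - 2*b² (z(b) = -2*((b² + 5*b) + 1) = -2*(1 + b² + 5*b) = -2 - 10*b - 2*b²)
(5*z(p(-1, -1)) + T(-4, 0))*2608 = (5*(-2 - 90*(-2 - 1)/(6 - 1 - 2*(-1)) - 2*81*(-2 - 1)²/(6 - 1 - 2*(-1))²) - 4)*2608 = (5*(-2 - 90*(-3)/(6 - 1 + 2) - 2*729/(6 - 1 + 2)²) - 4)*2608 = (5*(-2 - 90*(-3)/7 - 2*(9*(-3)/7)²) - 4)*2608 = (5*(-2 - 90*(-3)/7 - 2*(9*(⅐)*(-3))²) - 4)*2608 = (5*(-2 - 10*(-27/7) - 2*(-27/7)²) - 4)*2608 = (5*(-2 + 270/7 - 2*729/49) - 4)*2608 = (5*(-2 + 270/7 - 1458/49) - 4)*2608 = (5*(334/49) - 4)*2608 = (1670/49 - 4)*2608 = (1474/49)*2608 = 3844192/49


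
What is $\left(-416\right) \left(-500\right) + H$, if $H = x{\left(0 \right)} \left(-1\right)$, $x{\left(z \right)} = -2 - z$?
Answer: $208002$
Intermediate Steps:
$H = 2$ ($H = \left(-2 - 0\right) \left(-1\right) = \left(-2 + 0\right) \left(-1\right) = \left(-2\right) \left(-1\right) = 2$)
$\left(-416\right) \left(-500\right) + H = \left(-416\right) \left(-500\right) + 2 = 208000 + 2 = 208002$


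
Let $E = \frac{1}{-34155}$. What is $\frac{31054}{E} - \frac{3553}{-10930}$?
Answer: $- \frac{11592897610547}{10930} \approx -1.0606 \cdot 10^{9}$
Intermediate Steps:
$E = - \frac{1}{34155} \approx -2.9278 \cdot 10^{-5}$
$\frac{31054}{E} - \frac{3553}{-10930} = \frac{31054}{- \frac{1}{34155}} - \frac{3553}{-10930} = 31054 \left(-34155\right) - - \frac{3553}{10930} = -1060649370 + \frac{3553}{10930} = - \frac{11592897610547}{10930}$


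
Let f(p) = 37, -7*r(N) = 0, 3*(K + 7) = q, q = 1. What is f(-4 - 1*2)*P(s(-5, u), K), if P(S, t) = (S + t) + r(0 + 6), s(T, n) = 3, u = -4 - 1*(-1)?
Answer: -407/3 ≈ -135.67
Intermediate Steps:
u = -3 (u = -4 + 1 = -3)
K = -20/3 (K = -7 + (⅓)*1 = -7 + ⅓ = -20/3 ≈ -6.6667)
r(N) = 0 (r(N) = -⅐*0 = 0)
P(S, t) = S + t (P(S, t) = (S + t) + 0 = S + t)
f(-4 - 1*2)*P(s(-5, u), K) = 37*(3 - 20/3) = 37*(-11/3) = -407/3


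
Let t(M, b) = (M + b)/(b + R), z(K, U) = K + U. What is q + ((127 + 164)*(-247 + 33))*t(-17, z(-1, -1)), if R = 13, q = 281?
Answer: 1186297/11 ≈ 1.0785e+5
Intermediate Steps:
t(M, b) = (M + b)/(13 + b) (t(M, b) = (M + b)/(b + 13) = (M + b)/(13 + b))
q + ((127 + 164)*(-247 + 33))*t(-17, z(-1, -1)) = 281 + ((127 + 164)*(-247 + 33))*((-17 + (-1 - 1))/(13 + (-1 - 1))) = 281 + (291*(-214))*((-17 - 2)/(13 - 2)) = 281 - 62274*(-19)/11 = 281 - 62274*(-19/11) = 281 + 1183206/11 = 1186297/11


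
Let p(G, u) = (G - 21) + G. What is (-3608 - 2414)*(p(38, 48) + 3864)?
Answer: -23600218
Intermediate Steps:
p(G, u) = -21 + 2*G (p(G, u) = (-21 + G) + G = -21 + 2*G)
(-3608 - 2414)*(p(38, 48) + 3864) = (-3608 - 2414)*((-21 + 2*38) + 3864) = -6022*((-21 + 76) + 3864) = -6022*(55 + 3864) = -6022*3919 = -23600218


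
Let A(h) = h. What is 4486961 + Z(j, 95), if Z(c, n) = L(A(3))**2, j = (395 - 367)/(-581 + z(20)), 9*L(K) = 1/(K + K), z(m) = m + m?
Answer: 13083978277/2916 ≈ 4.4870e+6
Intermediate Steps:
z(m) = 2*m
L(K) = 1/(18*K) (L(K) = 1/(9*(K + K)) = 1/(9*((2*K))) = (1/(2*K))/9 = 1/(18*K))
j = -28/541 (j = (395 - 367)/(-581 + 2*20) = 28/(-581 + 40) = 28/(-541) = 28*(-1/541) = -28/541 ≈ -0.051756)
Z(c, n) = 1/2916 (Z(c, n) = ((1/18)/3)**2 = ((1/18)*(1/3))**2 = (1/54)**2 = 1/2916)
4486961 + Z(j, 95) = 4486961 + 1/2916 = 13083978277/2916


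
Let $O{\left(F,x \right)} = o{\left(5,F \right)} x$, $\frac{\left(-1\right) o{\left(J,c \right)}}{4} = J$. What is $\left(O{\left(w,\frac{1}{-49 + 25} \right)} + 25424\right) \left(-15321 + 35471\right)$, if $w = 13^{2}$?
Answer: $\frac{1536931175}{3} \approx 5.1231 \cdot 10^{8}$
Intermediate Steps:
$w = 169$
$o{\left(J,c \right)} = - 4 J$
$O{\left(F,x \right)} = - 20 x$ ($O{\left(F,x \right)} = \left(-4\right) 5 x = - 20 x$)
$\left(O{\left(w,\frac{1}{-49 + 25} \right)} + 25424\right) \left(-15321 + 35471\right) = \left(- \frac{20}{-49 + 25} + 25424\right) \left(-15321 + 35471\right) = \left(- \frac{20}{-24} + 25424\right) 20150 = \left(\left(-20\right) \left(- \frac{1}{24}\right) + 25424\right) 20150 = \left(\frac{5}{6} + 25424\right) 20150 = \frac{152549}{6} \cdot 20150 = \frac{1536931175}{3}$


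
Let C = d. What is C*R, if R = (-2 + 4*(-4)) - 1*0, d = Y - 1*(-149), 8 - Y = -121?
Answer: -5004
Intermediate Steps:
Y = 129 (Y = 8 - 1*(-121) = 8 + 121 = 129)
d = 278 (d = 129 - 1*(-149) = 129 + 149 = 278)
C = 278
R = -18 (R = (-2 - 16) + 0 = -18 + 0 = -18)
C*R = 278*(-18) = -5004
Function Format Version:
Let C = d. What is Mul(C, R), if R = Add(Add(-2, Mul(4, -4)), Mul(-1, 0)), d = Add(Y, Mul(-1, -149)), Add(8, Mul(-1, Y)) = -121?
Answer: -5004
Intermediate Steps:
Y = 129 (Y = Add(8, Mul(-1, -121)) = Add(8, 121) = 129)
d = 278 (d = Add(129, Mul(-1, -149)) = Add(129, 149) = 278)
C = 278
R = -18 (R = Add(Add(-2, -16), 0) = Add(-18, 0) = -18)
Mul(C, R) = Mul(278, -18) = -5004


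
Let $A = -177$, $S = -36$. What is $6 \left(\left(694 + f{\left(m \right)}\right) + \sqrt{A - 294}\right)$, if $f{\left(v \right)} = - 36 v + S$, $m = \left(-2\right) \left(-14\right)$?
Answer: $-2100 + 6 i \sqrt{471} \approx -2100.0 + 130.22 i$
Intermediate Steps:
$m = 28$
$f{\left(v \right)} = -36 - 36 v$ ($f{\left(v \right)} = - 36 v - 36 = -36 - 36 v$)
$6 \left(\left(694 + f{\left(m \right)}\right) + \sqrt{A - 294}\right) = 6 \left(\left(694 - 1044\right) + \sqrt{-177 - 294}\right) = 6 \left(\left(694 - 1044\right) + \sqrt{-471}\right) = 6 \left(\left(694 - 1044\right) + i \sqrt{471}\right) = 6 \left(-350 + i \sqrt{471}\right) = -2100 + 6 i \sqrt{471}$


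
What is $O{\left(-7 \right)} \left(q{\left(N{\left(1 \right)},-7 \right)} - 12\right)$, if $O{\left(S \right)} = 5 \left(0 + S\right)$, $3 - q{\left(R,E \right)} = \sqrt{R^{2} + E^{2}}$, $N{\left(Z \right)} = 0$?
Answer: $560$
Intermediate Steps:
$q{\left(R,E \right)} = 3 - \sqrt{E^{2} + R^{2}}$ ($q{\left(R,E \right)} = 3 - \sqrt{R^{2} + E^{2}} = 3 - \sqrt{E^{2} + R^{2}}$)
$O{\left(S \right)} = 5 S$
$O{\left(-7 \right)} \left(q{\left(N{\left(1 \right)},-7 \right)} - 12\right) = 5 \left(-7\right) \left(\left(3 - \sqrt{\left(-7\right)^{2} + 0^{2}}\right) - 12\right) = - 35 \left(\left(3 - \sqrt{49 + 0}\right) - 12\right) = - 35 \left(\left(3 - \sqrt{49}\right) - 12\right) = - 35 \left(\left(3 - 7\right) - 12\right) = - 35 \left(-4 - 12\right) = \left(-35\right) \left(-16\right) = 560$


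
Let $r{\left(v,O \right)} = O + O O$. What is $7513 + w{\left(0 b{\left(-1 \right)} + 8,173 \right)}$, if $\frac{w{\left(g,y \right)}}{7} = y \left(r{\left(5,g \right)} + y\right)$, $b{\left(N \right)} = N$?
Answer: $304208$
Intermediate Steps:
$r{\left(v,O \right)} = O + O^{2}$
$w{\left(g,y \right)} = 7 y \left(y + g \left(1 + g\right)\right)$ ($w{\left(g,y \right)} = 7 y \left(g \left(1 + g\right) + y\right) = 7 y \left(y + g \left(1 + g\right)\right)$)
$7513 + w{\left(0 b{\left(-1 \right)} + 8,173 \right)} = 7513 + 7 \cdot 173 \left(173 + \left(0 \left(-1\right) + 8\right) \left(1 + \left(0 \left(-1\right) + 8\right)\right)\right) = 7513 + 7 \cdot 173 \left(173 + \left(0 + 8\right) \left(1 + \left(0 + 8\right)\right)\right) = 7513 + 7 \cdot 173 \left(173 + 8 \left(1 + 8\right)\right) = 7513 + 7 \cdot 173 \left(173 + 8 \cdot 9\right) = 7513 + 7 \cdot 173 \left(173 + 72\right) = 7513 + 7 \cdot 173 \cdot 245 = 7513 + 296695 = 304208$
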